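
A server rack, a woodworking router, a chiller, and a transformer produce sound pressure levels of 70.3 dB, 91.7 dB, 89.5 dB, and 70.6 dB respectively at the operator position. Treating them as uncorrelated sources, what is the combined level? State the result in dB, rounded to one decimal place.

For uncorrelated sources the intensities add, so convert each level to linear form, sum, and take 10·log₁₀ of the total.
Σ 10^(L/10) = 10^(70.3/10) + 10^(91.7/10) + 10^(89.5/10) + 10^(70.6/10) = 2.393e+09.
L_total = 10·log₁₀(2.393e+09) = 93.79 dB.

93.8 dB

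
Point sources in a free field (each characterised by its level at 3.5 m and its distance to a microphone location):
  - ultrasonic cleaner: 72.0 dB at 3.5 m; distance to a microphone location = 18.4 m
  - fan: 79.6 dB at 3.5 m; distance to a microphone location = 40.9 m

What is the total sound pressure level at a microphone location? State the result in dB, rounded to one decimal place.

First find each source's level at the receiver (point-source: −20·log₁₀(r/r_ref)), then combine on an intensity basis.
ultrasonic cleaner: 72.0 − 20·log₁₀(18.4/3.5) = 72.0 − 14.41 = 57.59 dB.
fan: 79.6 − 20·log₁₀(40.9/3.5) = 79.6 − 21.35 = 58.25 dB.
Σ 10^(L/10) = 1.241e+06 → L_total = 10·log₁₀(1.241e+06) = 60.94 dB.

60.9 dB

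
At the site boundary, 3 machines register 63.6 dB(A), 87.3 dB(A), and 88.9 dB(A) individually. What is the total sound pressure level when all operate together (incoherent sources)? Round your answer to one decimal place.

91.2 dB(A)

Incoherent sources combine by intensity addition: L_total = 10·log₁₀(Σ 10^(L_i/10)).
Σ 10^(L/10) = 10^(63.6/10) + 10^(87.3/10) + 10^(88.9/10) = 1.316e+09.
L_total = 10·log₁₀(1.316e+09) = 91.19 dB(A).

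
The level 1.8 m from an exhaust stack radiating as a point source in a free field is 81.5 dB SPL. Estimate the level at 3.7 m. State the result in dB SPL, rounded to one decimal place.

Point-source attenuation: ΔL = 20·log₁₀(r₂/r₁) = 20·log₁₀(3.7/1.8) = 6.259 dB.
L₂ = 81.5 − 20·log₁₀(3.7/1.8) = 81.5 − 6.259 = 75.24 dB SPL.

75.2 dB SPL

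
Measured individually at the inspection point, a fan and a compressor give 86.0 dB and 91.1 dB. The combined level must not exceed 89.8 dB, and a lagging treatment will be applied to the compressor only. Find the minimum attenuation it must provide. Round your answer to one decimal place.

3.6 dB

Everything except the compressor sums to 10^(86.0/10) = 3.981e+08 in linear terms, 86.00 dB.
To meet 89.8 dB overall, the treated compressor may contribute at most 10^(89.8/10) − 3.981e+08 = 5.569e+08, i.e. 87.46 dB.
Required insertion loss = 91.1 − 87.46 = 3.64 dB.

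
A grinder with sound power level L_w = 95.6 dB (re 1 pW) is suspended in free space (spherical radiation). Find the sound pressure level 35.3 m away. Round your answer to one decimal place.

53.7 dB

The power spreads over a sphere of area 4π·r², so L_p = L_w − 10·log₁₀(4π·r²).
4π·r² = 1.566e+04 m², 10·log₁₀ of that is 41.948 dB.
L_p = 95.6 − 41.948 = 53.65 dB.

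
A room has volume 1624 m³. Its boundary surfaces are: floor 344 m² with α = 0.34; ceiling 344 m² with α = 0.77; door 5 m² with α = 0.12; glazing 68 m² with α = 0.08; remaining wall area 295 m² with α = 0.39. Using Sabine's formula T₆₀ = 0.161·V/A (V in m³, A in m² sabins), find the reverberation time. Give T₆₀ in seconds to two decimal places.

Total absorption A = 344·0.34 + 344·0.77 + 5·0.12 + 68·0.08 + 295·0.39 = 502.93 m² sabins.
T₆₀ = 0.161 × 1624 / 502.93 = 0.520 s.

0.52 s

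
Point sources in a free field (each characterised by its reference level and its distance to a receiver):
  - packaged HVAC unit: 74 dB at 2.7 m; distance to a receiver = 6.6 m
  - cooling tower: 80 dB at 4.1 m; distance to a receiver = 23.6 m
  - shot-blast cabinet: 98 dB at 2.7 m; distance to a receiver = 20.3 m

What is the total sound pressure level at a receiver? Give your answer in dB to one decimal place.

80.7 dB

First find each source's level at the receiver (point-source: −20·log₁₀(r/r_ref)), then combine on an intensity basis.
packaged HVAC unit: 74 − 20·log₁₀(6.6/2.7) = 74 − 7.76 = 66.24 dB.
cooling tower: 80 − 20·log₁₀(23.6/4.1) = 80 − 15.20 = 64.80 dB.
shot-blast cabinet: 98 − 20·log₁₀(20.3/2.7) = 98 − 17.52 = 80.48 dB.
Σ 10^(L/10) = 1.188e+08 → L_total = 10·log₁₀(1.188e+08) = 80.75 dB.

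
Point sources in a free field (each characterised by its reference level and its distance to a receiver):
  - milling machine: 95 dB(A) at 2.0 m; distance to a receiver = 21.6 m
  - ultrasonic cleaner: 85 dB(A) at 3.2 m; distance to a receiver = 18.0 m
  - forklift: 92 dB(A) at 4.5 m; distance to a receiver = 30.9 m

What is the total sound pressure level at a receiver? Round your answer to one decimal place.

78.5 dB(A)

First find each source's level at the receiver (point-source: −20·log₁₀(r/r_ref)), then combine on an intensity basis.
milling machine: 95 − 20·log₁₀(21.6/2.0) = 95 − 20.67 = 74.33 dB(A).
ultrasonic cleaner: 85 − 20·log₁₀(18.0/3.2) = 85 − 15.00 = 70.00 dB(A).
forklift: 92 − 20·log₁₀(30.9/4.5) = 92 − 16.73 = 75.27 dB(A).
Σ 10^(L/10) = 7.072e+07 → L_total = 10·log₁₀(7.072e+07) = 78.50 dB(A).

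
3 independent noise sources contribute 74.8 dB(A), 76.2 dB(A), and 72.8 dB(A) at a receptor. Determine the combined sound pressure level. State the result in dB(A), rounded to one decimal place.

Incoherent sources combine by intensity addition: L_total = 10·log₁₀(Σ 10^(L_i/10)).
Σ 10^(L/10) = 10^(74.8/10) + 10^(76.2/10) + 10^(72.8/10) = 9.094e+07.
L_total = 10·log₁₀(9.094e+07) = 79.59 dB(A).

79.6 dB(A)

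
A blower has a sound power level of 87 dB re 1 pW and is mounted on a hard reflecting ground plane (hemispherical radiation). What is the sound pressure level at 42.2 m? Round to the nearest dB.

L_p = L_w − 10·log₁₀(2π·r²) with r = 42.2 m.
2π·r² = 1.119e+04 m², 10·log₁₀ of that is 40.488 dB.
L_p = 87 − 40.488 = 46.51 dB.

47 dB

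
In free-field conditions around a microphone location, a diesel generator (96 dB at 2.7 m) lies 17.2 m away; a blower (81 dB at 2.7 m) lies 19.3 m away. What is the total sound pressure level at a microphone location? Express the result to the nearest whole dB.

80 dB

First find each source's level at the receiver (point-source: −20·log₁₀(r/r_ref)), then combine on an intensity basis.
diesel generator: 96 − 20·log₁₀(17.2/2.7) = 96 − 16.08 = 79.92 dB.
blower: 81 − 20·log₁₀(19.3/2.7) = 81 − 17.08 = 63.92 dB.
Σ 10^(L/10) = 1.006e+08 → L_total = 10·log₁₀(1.006e+08) = 80.02 dB.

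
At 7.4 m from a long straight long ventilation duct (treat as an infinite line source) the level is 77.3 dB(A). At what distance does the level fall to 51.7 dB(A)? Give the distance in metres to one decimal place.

Line-source spreading drops the level by 10·log₁₀(r₂/r₁); inverting, r₂/r₁ = 10^(ΔL/10).
r₂ = 7.4·10^((77.3−51.7)/10) = 7.4·10^(25.6/10) = 2686.78 m.

2686.8 m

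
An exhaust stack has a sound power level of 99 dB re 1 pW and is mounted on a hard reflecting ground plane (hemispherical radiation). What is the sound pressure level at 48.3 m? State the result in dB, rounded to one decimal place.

L_p = L_w − 10·log₁₀(2π·r²) with r = 48.3 m.
2π·r² = 1.466e+04 m², 10·log₁₀ of that is 41.661 dB.
L_p = 99 − 41.661 = 57.34 dB.

57.3 dB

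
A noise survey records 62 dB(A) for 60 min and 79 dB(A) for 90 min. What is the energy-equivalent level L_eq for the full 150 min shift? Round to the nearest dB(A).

77 dB(A)

Weight each interval's intensity by its duration and average over T = 150 min:
Σ tᵢ·10^(Lᵢ/10) = 60·10^(62/10) + 90·10^(79/10) = 7.244e+09.
L_eq = 10·log₁₀(7.244e+09/150) = 76.84 dB(A).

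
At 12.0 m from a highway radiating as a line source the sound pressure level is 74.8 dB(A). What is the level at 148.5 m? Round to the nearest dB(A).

Cylindrical spreading from a line source gives a 10·log₁₀(r₂/r₁) drop.
L₂ = 74.8 − 10·log₁₀(148.5/12.0) = 74.8 − 10.925 = 63.87 dB(A).

64 dB(A)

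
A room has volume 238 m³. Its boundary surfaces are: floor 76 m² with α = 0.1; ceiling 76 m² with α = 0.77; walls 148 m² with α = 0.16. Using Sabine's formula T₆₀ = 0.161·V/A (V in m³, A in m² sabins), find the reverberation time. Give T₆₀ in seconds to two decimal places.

0.43 s

A = Σ Sᵢαᵢ = 76·0.1 + 76·0.77 + 148·0.16 = 89.80 m².
T₆₀ = 0.161·V/A = 0.161·238/89.80 = 0.427 s.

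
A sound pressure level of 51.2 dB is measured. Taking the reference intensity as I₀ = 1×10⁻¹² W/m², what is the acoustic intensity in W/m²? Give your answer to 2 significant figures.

I/I₀ = 10^(51.2/10) = 1.318e+05, so I = 1.318e+05 × 10⁻¹² W/m².

1.3e-07 W/m²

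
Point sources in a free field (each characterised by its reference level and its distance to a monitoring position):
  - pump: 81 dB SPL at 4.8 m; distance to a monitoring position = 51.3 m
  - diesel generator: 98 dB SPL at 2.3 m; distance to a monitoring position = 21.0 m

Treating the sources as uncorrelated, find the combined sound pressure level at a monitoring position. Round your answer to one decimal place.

First find each source's level at the receiver (point-source: −20·log₁₀(r/r_ref)), then combine on an intensity basis.
pump: 81 − 20·log₁₀(51.3/4.8) = 81 − 20.58 = 60.42 dB SPL.
diesel generator: 98 − 20·log₁₀(21.0/2.3) = 98 − 19.21 = 78.79 dB SPL.
Σ 10^(L/10) = 7.679e+07 → L_total = 10·log₁₀(7.679e+07) = 78.85 dB SPL.

78.9 dB SPL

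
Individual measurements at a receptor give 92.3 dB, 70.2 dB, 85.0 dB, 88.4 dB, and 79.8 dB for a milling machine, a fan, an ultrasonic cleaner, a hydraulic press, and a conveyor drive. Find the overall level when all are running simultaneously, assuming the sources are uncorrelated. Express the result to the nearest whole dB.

Incoherent sources combine by intensity addition: L_total = 10·log₁₀(Σ 10^(L_i/10)).
Σ 10^(L/10) = 10^(92.3/10) + 10^(70.2/10) + 10^(85.0/10) + 10^(88.4/10) + 10^(79.8/10) = 2.812e+09.
L_total = 10·log₁₀(2.812e+09) = 94.49 dB.

94 dB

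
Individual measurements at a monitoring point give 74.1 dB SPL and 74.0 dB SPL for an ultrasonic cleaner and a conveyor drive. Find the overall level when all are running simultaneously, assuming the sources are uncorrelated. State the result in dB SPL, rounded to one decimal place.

For uncorrelated sources the intensities add, so convert each level to linear form, sum, and take 10·log₁₀ of the total.
Σ 10^(L/10) = 10^(74.1/10) + 10^(74.0/10) = 5.082e+07.
L_total = 10·log₁₀(5.082e+07) = 77.06 dB SPL.

77.1 dB SPL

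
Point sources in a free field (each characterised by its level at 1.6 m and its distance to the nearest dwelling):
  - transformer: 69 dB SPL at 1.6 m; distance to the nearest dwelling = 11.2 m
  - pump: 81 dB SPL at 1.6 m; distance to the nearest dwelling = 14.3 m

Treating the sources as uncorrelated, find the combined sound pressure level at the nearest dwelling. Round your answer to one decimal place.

First find each source's level at the receiver (point-source: −20·log₁₀(r/r_ref)), then combine on an intensity basis.
transformer: 69 − 20·log₁₀(11.2/1.6) = 69 − 16.90 = 52.10 dB SPL.
pump: 81 − 20·log₁₀(14.3/1.6) = 81 − 19.02 = 61.98 dB SPL.
Σ 10^(L/10) = 1.738e+06 → L_total = 10·log₁₀(1.738e+06) = 62.40 dB SPL.

62.4 dB SPL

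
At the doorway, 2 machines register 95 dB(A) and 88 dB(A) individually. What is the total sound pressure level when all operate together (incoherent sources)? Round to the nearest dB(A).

Incoherent sources combine by intensity addition: L_total = 10·log₁₀(Σ 10^(L_i/10)).
Σ 10^(L/10) = 10^(95/10) + 10^(88/10) = 3.793e+09.
L_total = 10·log₁₀(3.793e+09) = 95.79 dB(A).

96 dB(A)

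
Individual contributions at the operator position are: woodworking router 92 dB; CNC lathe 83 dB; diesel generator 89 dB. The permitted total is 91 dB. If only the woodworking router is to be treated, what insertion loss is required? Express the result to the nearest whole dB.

8 dB

Everything except the woodworking router sums to 10^(83/10) + 10^(89/10) = 9.939e+08 in linear terms, 89.97 dB.
To meet 91 dB overall, the treated woodworking router may contribute at most 10^(91/10) − 9.939e+08 = 2.651e+08, i.e. 84.23 dB.
Required insertion loss = 92 − 84.23 = 7.77 dB.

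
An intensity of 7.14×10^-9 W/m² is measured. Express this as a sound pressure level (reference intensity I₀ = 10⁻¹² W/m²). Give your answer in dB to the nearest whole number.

39 dB

Dividing by I₀ shifts the exponent by 12: I/I₀ = 7.14×10^3.
L = 10·(0.8537 + 3) = 38.54 dB.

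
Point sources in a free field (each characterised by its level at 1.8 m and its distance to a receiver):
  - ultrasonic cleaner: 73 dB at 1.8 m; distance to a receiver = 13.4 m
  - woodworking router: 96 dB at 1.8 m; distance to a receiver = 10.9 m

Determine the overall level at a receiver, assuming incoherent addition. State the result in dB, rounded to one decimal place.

First find each source's level at the receiver (point-source: −20·log₁₀(r/r_ref)), then combine on an intensity basis.
ultrasonic cleaner: 73 − 20·log₁₀(13.4/1.8) = 73 − 17.44 = 55.56 dB.
woodworking router: 96 − 20·log₁₀(10.9/1.8) = 96 − 15.64 = 80.36 dB.
Σ 10^(L/10) = 1.089e+08 → L_total = 10·log₁₀(1.089e+08) = 80.37 dB.

80.4 dB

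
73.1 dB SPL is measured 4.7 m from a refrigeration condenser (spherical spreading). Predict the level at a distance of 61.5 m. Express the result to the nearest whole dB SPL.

Point-source attenuation: ΔL = 20·log₁₀(r₂/r₁) = 20·log₁₀(61.5/4.7) = 22.336 dB.
L₂ = 73.1 − 20·log₁₀(61.5/4.7) = 73.1 − 22.336 = 50.76 dB SPL.

51 dB SPL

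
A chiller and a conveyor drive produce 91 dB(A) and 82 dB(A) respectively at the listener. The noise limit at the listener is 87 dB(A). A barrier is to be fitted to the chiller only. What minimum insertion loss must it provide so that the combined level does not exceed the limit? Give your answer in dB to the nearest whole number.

6 dB

Fixed contribution from the other source: Σ 10^(L/10) = 10^(82/10) = 1.585e+08 (82.00 dB(A)).
To meet 87 dB(A) overall, the treated chiller may contribute at most 10^(87/10) − 1.585e+08 = 3.427e+08, i.e. 85.35 dB(A).
So the chiller must be reduced from 91 to 85.35 dB(A): IL = 5.65 dB.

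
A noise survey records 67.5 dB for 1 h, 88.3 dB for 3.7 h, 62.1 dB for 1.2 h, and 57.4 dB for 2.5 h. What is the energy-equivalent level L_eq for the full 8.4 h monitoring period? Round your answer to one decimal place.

The energy average is taken in the linear domain: L_eq = 10·log₁₀[(Σ tᵢ·10^(Lᵢ/10))/T], T = 8.4 h.
Σ tᵢ·10^(Lᵢ/10) = 1·10^(67.5/10) + 3.7·10^(88.3/10) + 1.2·10^(62.1/10) + 2.5·10^(57.4/10) = 2.510e+09.
L_eq = 10·log₁₀(2.510e+09/8.4) = 84.75 dB.

84.8 dB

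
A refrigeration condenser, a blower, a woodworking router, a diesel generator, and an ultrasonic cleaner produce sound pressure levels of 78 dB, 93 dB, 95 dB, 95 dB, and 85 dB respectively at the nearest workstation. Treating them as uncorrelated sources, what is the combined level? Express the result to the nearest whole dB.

99 dB

For uncorrelated sources the intensities add, so convert each level to linear form, sum, and take 10·log₁₀ of the total.
Σ 10^(L/10) = 10^(78/10) + 10^(93/10) + 10^(95/10) + 10^(95/10) + 10^(85/10) = 8.699e+09.
L_total = 10·log₁₀(8.699e+09) = 99.39 dB.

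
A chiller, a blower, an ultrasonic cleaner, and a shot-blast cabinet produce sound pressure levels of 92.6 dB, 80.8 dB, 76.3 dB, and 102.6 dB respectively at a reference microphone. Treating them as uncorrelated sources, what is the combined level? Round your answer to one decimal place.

For uncorrelated sources the intensities add, so convert each level to linear form, sum, and take 10·log₁₀ of the total.
Σ 10^(L/10) = 10^(92.6/10) + 10^(80.8/10) + 10^(76.3/10) + 10^(102.6/10) = 2.018e+10.
L_total = 10·log₁₀(2.018e+10) = 103.05 dB.

103.0 dB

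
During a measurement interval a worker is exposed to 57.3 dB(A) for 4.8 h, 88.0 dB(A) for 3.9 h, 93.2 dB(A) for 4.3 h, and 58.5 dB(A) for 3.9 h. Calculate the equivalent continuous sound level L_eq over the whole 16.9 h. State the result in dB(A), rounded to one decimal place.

Weight each interval's intensity by its duration and average over T = 16.9 h:
Σ tᵢ·10^(Lᵢ/10) = 4.8·10^(57.3/10) + 3.9·10^(88.0/10) + 4.3·10^(93.2/10) + 3.9·10^(58.5/10) = 1.145e+10.
L_eq = 10·log₁₀(1.145e+10/16.9) = 88.31 dB(A).

88.3 dB(A)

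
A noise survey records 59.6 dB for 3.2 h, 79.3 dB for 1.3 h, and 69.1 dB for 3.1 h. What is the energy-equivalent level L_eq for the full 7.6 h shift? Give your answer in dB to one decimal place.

The energy average is taken in the linear domain: L_eq = 10·log₁₀[(Σ tᵢ·10^(Lᵢ/10))/T], T = 7.6 h.
Σ tᵢ·10^(Lᵢ/10) = 3.2·10^(59.6/10) + 1.3·10^(79.3/10) + 3.1·10^(69.1/10) = 1.388e+08.
L_eq = 10·log₁₀(1.388e+08/7.6) = 72.61 dB.

72.6 dB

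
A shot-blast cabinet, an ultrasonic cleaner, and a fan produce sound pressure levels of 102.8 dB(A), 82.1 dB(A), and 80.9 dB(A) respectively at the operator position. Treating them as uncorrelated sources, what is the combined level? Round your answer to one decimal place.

102.9 dB(A)

Incoherent sources combine by intensity addition: L_total = 10·log₁₀(Σ 10^(L_i/10)).
Σ 10^(L/10) = 10^(102.8/10) + 10^(82.1/10) + 10^(80.9/10) = 1.934e+10.
L_total = 10·log₁₀(1.934e+10) = 102.86 dB(A).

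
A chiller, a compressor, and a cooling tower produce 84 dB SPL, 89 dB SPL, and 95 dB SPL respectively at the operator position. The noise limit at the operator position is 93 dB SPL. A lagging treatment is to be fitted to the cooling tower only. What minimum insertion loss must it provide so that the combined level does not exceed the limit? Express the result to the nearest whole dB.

5 dB

The untreated sources together contribute 10^(84/10) + 10^(89/10) = 1.046e+09, i.e. 90.19 dB SPL.
The limit corresponds to 10^(93/10) = 1.995e+09; subtracting the fixed part leaves 9.497e+08 for the cooling tower, i.e. 89.78 dB SPL.
Required insertion loss = 95 − 89.78 = 5.22 dB.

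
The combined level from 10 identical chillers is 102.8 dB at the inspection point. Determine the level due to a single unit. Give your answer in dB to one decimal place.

92.8 dB

Dividing the total intensity by 10 lowers the level by 10·log₁₀ 10 = 10.000 dB: L₁ = 102.8 − 10.000.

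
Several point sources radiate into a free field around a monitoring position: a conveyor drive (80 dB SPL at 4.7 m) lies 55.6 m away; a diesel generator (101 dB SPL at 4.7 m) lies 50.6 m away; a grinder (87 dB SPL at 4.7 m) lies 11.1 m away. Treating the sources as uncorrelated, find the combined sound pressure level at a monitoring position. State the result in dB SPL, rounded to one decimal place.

First find each source's level at the receiver (point-source: −20·log₁₀(r/r_ref)), then combine on an intensity basis.
conveyor drive: 80 − 20·log₁₀(55.6/4.7) = 80 − 21.46 = 58.54 dB SPL.
diesel generator: 101 − 20·log₁₀(50.6/4.7) = 101 − 20.64 = 80.36 dB SPL.
grinder: 87 − 20·log₁₀(11.1/4.7) = 87 − 7.46 = 79.54 dB SPL.
Σ 10^(L/10) = 1.992e+08 → L_total = 10·log₁₀(1.992e+08) = 82.99 dB SPL.

83.0 dB SPL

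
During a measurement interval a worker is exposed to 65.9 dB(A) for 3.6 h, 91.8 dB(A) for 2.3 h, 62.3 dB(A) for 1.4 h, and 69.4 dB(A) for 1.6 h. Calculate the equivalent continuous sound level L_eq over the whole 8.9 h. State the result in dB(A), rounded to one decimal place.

86.0 dB(A)

L_eq = 10·log₁₀[(1/T)·Σ tᵢ·10^(Lᵢ/10)] with T = 8.9 h.
Σ tᵢ·10^(Lᵢ/10) = 3.6·10^(65.9/10) + 2.3·10^(91.8/10) + 1.4·10^(62.3/10) + 1.6·10^(69.4/10) = 3.512e+09.
L_eq = 10·log₁₀(3.512e+09/8.9) = 85.96 dB(A).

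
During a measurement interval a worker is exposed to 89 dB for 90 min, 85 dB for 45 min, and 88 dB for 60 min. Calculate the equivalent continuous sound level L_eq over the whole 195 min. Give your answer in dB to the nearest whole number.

88 dB

The energy average is taken in the linear domain: L_eq = 10·log₁₀[(Σ tᵢ·10^(Lᵢ/10))/T], T = 195 min.
Σ tᵢ·10^(Lᵢ/10) = 90·10^(89/10) + 45·10^(85/10) + 60·10^(88/10) = 1.236e+11.
L_eq = 10·log₁₀(1.236e+11/195) = 88.02 dB.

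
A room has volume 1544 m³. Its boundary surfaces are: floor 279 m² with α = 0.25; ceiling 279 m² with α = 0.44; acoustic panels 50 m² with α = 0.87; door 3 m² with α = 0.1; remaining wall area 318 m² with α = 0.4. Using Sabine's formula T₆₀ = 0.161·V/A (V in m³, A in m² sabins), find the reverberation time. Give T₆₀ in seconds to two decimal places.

0.68 s

Total absorption A = 279·0.25 + 279·0.44 + 50·0.87 + 3·0.1 + 318·0.4 = 363.51 m² sabins.
T₆₀ = 0.161 × 1544 / 363.51 = 0.684 s.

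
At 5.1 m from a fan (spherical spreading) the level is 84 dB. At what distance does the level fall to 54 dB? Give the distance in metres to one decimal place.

For a point source L₁ − L₂ = 20·log₁₀(r₂/r₁), so r₂ = r₁·10^((L₁−L₂)/20).
r₂ = 5.1·10^((84−54)/20) = 5.1·10^(30.0/20) = 161.28 m.

161.3 m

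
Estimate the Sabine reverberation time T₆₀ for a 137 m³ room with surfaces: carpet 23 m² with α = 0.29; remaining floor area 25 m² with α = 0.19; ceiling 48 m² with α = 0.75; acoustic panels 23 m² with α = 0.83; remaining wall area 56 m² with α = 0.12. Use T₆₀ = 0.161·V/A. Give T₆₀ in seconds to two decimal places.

0.30 s

Total absorption A = 23·0.29 + 25·0.19 + 48·0.75 + 23·0.83 + 56·0.12 = 73.23 m² sabins.
T₆₀ = 0.161 × 137 / 73.23 = 0.301 s.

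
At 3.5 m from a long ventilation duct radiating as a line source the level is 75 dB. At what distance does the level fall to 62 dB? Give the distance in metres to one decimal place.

The 13.0 dB drop corresponds to a distance ratio of 10^(13.0/10) for a line source.
r₂ = 3.5·10^((75−62)/10) = 3.5·10^(13.0/10) = 69.83 m.

69.8 m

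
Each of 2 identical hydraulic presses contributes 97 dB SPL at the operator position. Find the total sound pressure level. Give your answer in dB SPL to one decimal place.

N identical incoherent sources raise the level by 10·log₁₀ N.
L_total = 97 + 10·log₁₀(2) = 97 + 3.010 = 100.01 dB SPL.

100.0 dB SPL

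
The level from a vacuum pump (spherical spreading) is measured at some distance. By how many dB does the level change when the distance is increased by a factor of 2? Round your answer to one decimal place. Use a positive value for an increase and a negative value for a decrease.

-6.0 dB

Point-source spreading: ΔL = −20·log₁₀(r₂/r₁).
ΔL = −20·log₁₀(2) = -6.02 dB.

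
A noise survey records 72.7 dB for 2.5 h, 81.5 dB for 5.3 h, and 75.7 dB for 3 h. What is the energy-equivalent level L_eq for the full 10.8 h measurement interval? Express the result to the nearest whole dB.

Weight each interval's intensity by its duration and average over T = 10.8 h:
Σ tᵢ·10^(Lᵢ/10) = 2.5·10^(72.7/10) + 5.3·10^(81.5/10) + 3·10^(75.7/10) = 9.067e+08.
L_eq = 10·log₁₀(9.067e+08/10.8) = 79.24 dB.

79 dB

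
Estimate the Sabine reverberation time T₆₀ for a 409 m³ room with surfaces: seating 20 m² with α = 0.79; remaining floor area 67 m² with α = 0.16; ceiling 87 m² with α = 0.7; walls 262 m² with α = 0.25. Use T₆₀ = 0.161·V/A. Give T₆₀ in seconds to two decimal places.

Total absorption A = 20·0.79 + 67·0.16 + 87·0.7 + 262·0.25 = 152.92 m² sabins.
T₆₀ = 0.161·V/A = 0.161·409/152.92 = 0.431 s.

0.43 s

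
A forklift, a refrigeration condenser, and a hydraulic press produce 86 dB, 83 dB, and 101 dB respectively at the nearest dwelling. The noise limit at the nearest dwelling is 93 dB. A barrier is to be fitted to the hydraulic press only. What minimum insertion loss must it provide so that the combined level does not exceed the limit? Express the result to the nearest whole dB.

10 dB

The untreated sources together contribute 10^(86/10) + 10^(83/10) = 5.976e+08, i.e. 87.76 dB.
To meet 93 dB overall, the treated hydraulic press may contribute at most 10^(93/10) − 5.976e+08 = 1.398e+09, i.e. 91.45 dB.
So the hydraulic press must be reduced from 101 to 91.45 dB: IL = 9.55 dB.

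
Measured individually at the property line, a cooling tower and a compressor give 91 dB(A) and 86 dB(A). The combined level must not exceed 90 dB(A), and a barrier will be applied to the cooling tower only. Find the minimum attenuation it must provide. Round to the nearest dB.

3 dB

Everything except the cooling tower sums to 10^(86/10) = 3.981e+08 in linear terms, 86.00 dB(A).
To meet 90 dB(A) overall, the treated cooling tower may contribute at most 10^(90/10) − 3.981e+08 = 6.019e+08, i.e. 87.80 dB(A).
So the cooling tower must be reduced from 91 to 87.80 dB(A): IL = 3.20 dB.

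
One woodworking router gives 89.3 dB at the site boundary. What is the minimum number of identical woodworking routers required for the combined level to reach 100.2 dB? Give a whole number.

N identical sources give L₁ + 10·log₁₀ N, so require 10·log₁₀ N ≥ 100.2 − 89.3 = 10.9 dB.
N ≥ 10^(10.9/10) = 12.303, so N = 13.

13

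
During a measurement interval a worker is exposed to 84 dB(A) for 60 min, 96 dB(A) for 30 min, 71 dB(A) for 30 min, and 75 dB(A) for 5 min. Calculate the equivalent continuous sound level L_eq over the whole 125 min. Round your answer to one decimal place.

90.3 dB(A)

Weight each interval's intensity by its duration and average over T = 125 min:
Σ tᵢ·10^(Lᵢ/10) = 60·10^(84/10) + 30·10^(96/10) + 30·10^(71/10) + 5·10^(75/10) = 1.350e+11.
L_eq = 10·log₁₀(1.350e+11/125) = 90.34 dB(A).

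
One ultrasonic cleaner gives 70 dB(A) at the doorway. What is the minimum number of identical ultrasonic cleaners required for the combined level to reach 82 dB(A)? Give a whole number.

Need L₁ + 10·log₁₀ N ≥ 82, i.e. log₁₀ N ≥ 1.20.
N ≥ 10^(12.0/10) = 15.849, so N = 16.

16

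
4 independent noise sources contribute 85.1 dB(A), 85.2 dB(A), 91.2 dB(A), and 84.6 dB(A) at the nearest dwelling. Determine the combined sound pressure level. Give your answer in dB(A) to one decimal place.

93.5 dB(A)

For uncorrelated sources the intensities add, so convert each level to linear form, sum, and take 10·log₁₀ of the total.
Σ 10^(L/10) = 10^(85.1/10) + 10^(85.2/10) + 10^(91.2/10) + 10^(84.6/10) = 2.261e+09.
L_total = 10·log₁₀(2.261e+09) = 93.54 dB(A).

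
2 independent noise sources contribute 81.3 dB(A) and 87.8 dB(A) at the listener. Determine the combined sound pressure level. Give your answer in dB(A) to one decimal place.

88.7 dB(A)

For uncorrelated sources the intensities add, so convert each level to linear form, sum, and take 10·log₁₀ of the total.
Σ 10^(L/10) = 10^(81.3/10) + 10^(87.8/10) = 7.375e+08.
L_total = 10·log₁₀(7.375e+08) = 88.68 dB(A).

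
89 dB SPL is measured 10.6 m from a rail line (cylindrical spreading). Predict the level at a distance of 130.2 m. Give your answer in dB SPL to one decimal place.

Line-source attenuation: ΔL = 10·log₁₀(r₂/r₁) = 10·log₁₀(130.2/10.6) = 10.893 dB.
L₂ = 89 − 10·log₁₀(130.2/10.6) = 89 − 10.893 = 78.11 dB SPL.

78.1 dB SPL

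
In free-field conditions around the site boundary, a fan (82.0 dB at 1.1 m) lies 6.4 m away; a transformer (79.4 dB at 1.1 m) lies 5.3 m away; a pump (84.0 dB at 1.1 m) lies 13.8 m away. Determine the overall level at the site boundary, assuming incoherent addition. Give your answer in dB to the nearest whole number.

First find each source's level at the receiver (point-source: −20·log₁₀(r/r_ref)), then combine on an intensity basis.
fan: 82.0 − 20·log₁₀(6.4/1.1) = 82.0 − 15.30 = 66.70 dB.
transformer: 79.4 − 20·log₁₀(5.3/1.1) = 79.4 − 13.66 = 65.74 dB.
pump: 84.0 − 20·log₁₀(13.8/1.1) = 84.0 − 21.97 = 62.03 dB.
Σ 10^(L/10) = 1.003e+07 → L_total = 10·log₁₀(1.003e+07) = 70.01 dB.

70 dB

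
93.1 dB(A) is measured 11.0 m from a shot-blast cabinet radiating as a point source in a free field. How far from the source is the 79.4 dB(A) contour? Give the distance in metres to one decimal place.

The 13.7 dB drop corresponds to a distance ratio of 10^(13.7/20) for a point source.
r₂ = 11.0·10^((93.1−79.4)/20) = 11.0·10^(13.7/20) = 53.26 m.

53.3 m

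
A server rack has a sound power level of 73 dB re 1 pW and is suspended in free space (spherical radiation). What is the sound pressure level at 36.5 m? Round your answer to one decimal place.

The power spreads over a sphere of area 4π·r², so L_p = L_w − 10·log₁₀(4π·r²).
4π·r² = 1.674e+04 m², 10·log₁₀ of that is 42.238 dB.
L_p = 73 − 42.238 = 30.76 dB.

30.8 dB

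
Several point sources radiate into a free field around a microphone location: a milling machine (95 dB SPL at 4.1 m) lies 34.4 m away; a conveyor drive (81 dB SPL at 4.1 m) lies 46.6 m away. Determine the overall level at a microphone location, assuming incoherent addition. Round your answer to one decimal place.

76.6 dB SPL

Propagate each source to the receiver with L = L_ref − 20·log₁₀(r/r_ref), then add intensities.
milling machine: 95 − 20·log₁₀(34.4/4.1) = 95 − 18.48 = 76.52 dB SPL.
conveyor drive: 81 − 20·log₁₀(46.6/4.1) = 81 − 21.11 = 59.89 dB SPL.
Σ 10^(L/10) = 4.590e+07 → L_total = 10·log₁₀(4.590e+07) = 76.62 dB SPL.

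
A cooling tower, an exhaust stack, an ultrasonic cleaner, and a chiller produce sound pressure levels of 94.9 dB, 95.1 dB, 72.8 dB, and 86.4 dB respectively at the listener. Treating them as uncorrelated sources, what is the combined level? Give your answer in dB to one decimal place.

98.3 dB

Incoherent sources combine by intensity addition: L_total = 10·log₁₀(Σ 10^(L_i/10)).
Σ 10^(L/10) = 10^(94.9/10) + 10^(95.1/10) + 10^(72.8/10) + 10^(86.4/10) = 6.782e+09.
L_total = 10·log₁₀(6.782e+09) = 98.31 dB.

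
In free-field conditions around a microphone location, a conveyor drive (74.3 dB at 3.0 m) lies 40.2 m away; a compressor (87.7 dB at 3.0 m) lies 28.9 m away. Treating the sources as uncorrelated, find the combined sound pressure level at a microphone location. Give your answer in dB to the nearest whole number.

68 dB

Apply inverse-square spreading to bring every level to the receiver, then sum 10^(L/10).
conveyor drive: 74.3 − 20·log₁₀(40.2/3.0) = 74.3 − 22.54 = 51.76 dB.
compressor: 87.7 − 20·log₁₀(28.9/3.0) = 87.7 − 19.68 = 68.02 dB.
Σ 10^(L/10) = 6.495e+06 → L_total = 10·log₁₀(6.495e+06) = 68.13 dB.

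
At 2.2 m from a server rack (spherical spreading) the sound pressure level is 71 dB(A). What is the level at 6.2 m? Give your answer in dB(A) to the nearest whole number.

62 dB(A)

Spherical spreading from a point source gives a 20·log₁₀(r₂/r₁) drop.
L₂ = 71 − 20·log₁₀(6.2/2.2) = 71 − 8.999 = 62.00 dB(A).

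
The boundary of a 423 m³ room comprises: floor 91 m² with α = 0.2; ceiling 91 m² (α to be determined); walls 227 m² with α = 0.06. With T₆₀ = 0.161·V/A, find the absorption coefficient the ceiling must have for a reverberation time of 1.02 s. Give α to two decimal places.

0.38

From T₆₀ = 0.161·V/A, the target T₆₀ = 1.02 s needs A = 0.161·423/1.02 = 66.77 m².
Absorption from the other surfaces = 91·0.2 + 227·0.06 = 31.82 m², so the ceiling must supply 34.95 m² over 91 m².
α = 34.95/91 = 0.384.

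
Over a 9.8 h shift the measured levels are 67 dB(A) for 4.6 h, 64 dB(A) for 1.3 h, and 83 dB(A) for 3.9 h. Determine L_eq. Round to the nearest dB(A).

79 dB(A)

The energy average is taken in the linear domain: L_eq = 10·log₁₀[(Σ tᵢ·10^(Lᵢ/10))/T], T = 9.8 h.
Σ tᵢ·10^(Lᵢ/10) = 4.6·10^(67/10) + 1.3·10^(64/10) + 3.9·10^(83/10) = 8.045e+08.
L_eq = 10·log₁₀(8.045e+08/9.8) = 79.14 dB(A).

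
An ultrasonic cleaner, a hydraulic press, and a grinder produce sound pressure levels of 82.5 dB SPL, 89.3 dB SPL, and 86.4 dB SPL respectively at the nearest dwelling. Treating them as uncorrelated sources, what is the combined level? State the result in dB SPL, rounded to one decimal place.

Incoherent sources combine by intensity addition: L_total = 10·log₁₀(Σ 10^(L_i/10)).
Σ 10^(L/10) = 10^(82.5/10) + 10^(89.3/10) + 10^(86.4/10) = 1.465e+09.
L_total = 10·log₁₀(1.465e+09) = 91.66 dB SPL.

91.7 dB SPL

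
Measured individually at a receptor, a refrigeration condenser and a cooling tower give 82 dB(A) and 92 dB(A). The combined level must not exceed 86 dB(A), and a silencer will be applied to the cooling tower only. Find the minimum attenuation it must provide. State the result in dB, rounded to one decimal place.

Fixed contribution from the other source: Σ 10^(L/10) = 10^(82/10) = 1.585e+08 (82.00 dB(A)).
The limit corresponds to 10^(86/10) = 3.981e+08; subtracting the fixed part leaves 2.396e+08 for the cooling tower, i.e. 83.80 dB(A).
So the cooling tower must be reduced from 92 to 83.80 dB(A): IL = 8.20 dB.

8.2 dB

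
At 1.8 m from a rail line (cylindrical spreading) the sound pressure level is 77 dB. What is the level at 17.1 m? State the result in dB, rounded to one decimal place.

Cylindrical spreading from a line source gives a 10·log₁₀(r₂/r₁) drop.
L₂ = 77 − 10·log₁₀(17.1/1.8) = 77 − 9.777 = 67.22 dB.

67.2 dB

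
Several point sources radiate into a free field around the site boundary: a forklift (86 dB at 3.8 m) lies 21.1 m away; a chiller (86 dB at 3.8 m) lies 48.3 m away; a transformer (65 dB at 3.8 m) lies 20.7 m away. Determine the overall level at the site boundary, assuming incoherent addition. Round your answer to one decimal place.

Propagate each source to the receiver with L = L_ref − 20·log₁₀(r/r_ref), then add intensities.
forklift: 86 − 20·log₁₀(21.1/3.8) = 86 − 14.89 = 71.11 dB.
chiller: 86 − 20·log₁₀(48.3/3.8) = 86 − 22.08 = 63.92 dB.
transformer: 65 − 20·log₁₀(20.7/3.8) = 65 − 14.72 = 50.28 dB.
Σ 10^(L/10) = 1.548e+07 → L_total = 10·log₁₀(1.548e+07) = 71.90 dB.

71.9 dB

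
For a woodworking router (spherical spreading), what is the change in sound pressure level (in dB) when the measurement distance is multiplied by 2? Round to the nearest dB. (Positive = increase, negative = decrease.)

With spherical spreading the level changes by −20·log₁₀(r₂/r₁).
ΔL = −20·log₁₀(2) = -6.02 dB.

-6 dB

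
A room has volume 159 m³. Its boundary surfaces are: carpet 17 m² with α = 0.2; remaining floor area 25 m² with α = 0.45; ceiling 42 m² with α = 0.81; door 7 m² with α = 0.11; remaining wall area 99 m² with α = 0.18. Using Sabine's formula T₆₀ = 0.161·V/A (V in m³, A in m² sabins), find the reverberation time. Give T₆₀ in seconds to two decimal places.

A = Σ Sᵢαᵢ = 17·0.2 + 25·0.45 + 42·0.81 + 7·0.11 + 99·0.18 = 67.26 m².
T₆₀ = 0.161·V/A = 0.161·159/67.26 = 0.381 s.

0.38 s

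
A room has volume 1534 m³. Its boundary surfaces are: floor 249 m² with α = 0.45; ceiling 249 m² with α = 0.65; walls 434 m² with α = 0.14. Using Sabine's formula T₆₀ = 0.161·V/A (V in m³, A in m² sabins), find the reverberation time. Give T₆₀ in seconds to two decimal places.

Summing Sᵢαᵢ: 249·0.45 + 249·0.65 + 434·0.14 = 334.66 m².
T₆₀ = 0.161·V/A = 0.161·1534/334.66 = 0.738 s.

0.74 s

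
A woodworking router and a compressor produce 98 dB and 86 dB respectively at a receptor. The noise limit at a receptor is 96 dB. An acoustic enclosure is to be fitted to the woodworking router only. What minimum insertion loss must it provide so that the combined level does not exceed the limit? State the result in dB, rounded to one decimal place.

The untreated sources together contribute 10^(86/10) = 3.981e+08, i.e. 86.00 dB.
The limit corresponds to 10^(96/10) = 3.981e+09; subtracting the fixed part leaves 3.583e+09 for the woodworking router, i.e. 95.54 dB.
Required insertion loss = 98 − 95.54 = 2.46 dB.

2.5 dB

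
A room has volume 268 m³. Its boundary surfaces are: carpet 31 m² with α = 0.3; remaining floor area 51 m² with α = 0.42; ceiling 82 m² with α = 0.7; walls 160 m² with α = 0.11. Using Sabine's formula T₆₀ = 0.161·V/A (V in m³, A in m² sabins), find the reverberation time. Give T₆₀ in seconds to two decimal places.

0.41 s

Total absorption A = 31·0.3 + 51·0.42 + 82·0.7 + 160·0.11 = 105.72 m² sabins.
T₆₀ = 0.161·V/A = 0.161·268/105.72 = 0.408 s.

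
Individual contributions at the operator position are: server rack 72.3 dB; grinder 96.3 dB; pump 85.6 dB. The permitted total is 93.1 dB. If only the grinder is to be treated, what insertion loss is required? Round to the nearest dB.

4 dB

Everything except the grinder sums to 10^(72.3/10) + 10^(85.6/10) = 3.801e+08 in linear terms, 85.80 dB.
The limit corresponds to 10^(93.1/10) = 2.042e+09; subtracting the fixed part leaves 1.662e+09 for the grinder, i.e. 92.21 dB.
Required insertion loss = 96.3 − 92.21 = 4.09 dB.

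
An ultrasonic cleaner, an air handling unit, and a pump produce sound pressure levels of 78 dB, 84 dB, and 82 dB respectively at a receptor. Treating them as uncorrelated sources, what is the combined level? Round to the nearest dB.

87 dB

For uncorrelated sources the intensities add, so convert each level to linear form, sum, and take 10·log₁₀ of the total.
Σ 10^(L/10) = 10^(78/10) + 10^(84/10) + 10^(82/10) = 4.728e+08.
L_total = 10·log₁₀(4.728e+08) = 86.75 dB.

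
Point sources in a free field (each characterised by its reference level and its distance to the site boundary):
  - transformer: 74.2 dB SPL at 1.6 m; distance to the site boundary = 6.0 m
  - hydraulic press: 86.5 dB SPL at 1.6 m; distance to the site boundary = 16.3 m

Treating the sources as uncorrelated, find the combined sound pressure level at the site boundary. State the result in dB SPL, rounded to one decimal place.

67.9 dB SPL

First find each source's level at the receiver (point-source: −20·log₁₀(r/r_ref)), then combine on an intensity basis.
transformer: 74.2 − 20·log₁₀(6.0/1.6) = 74.2 − 11.48 = 62.72 dB SPL.
hydraulic press: 86.5 − 20·log₁₀(16.3/1.6) = 86.5 − 20.16 = 66.34 dB SPL.
Σ 10^(L/10) = 6.174e+06 → L_total = 10·log₁₀(6.174e+06) = 67.91 dB SPL.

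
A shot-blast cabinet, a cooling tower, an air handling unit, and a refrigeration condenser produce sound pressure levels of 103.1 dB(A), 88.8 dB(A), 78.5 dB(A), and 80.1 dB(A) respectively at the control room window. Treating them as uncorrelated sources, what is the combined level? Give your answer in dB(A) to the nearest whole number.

Incoherent sources combine by intensity addition: L_total = 10·log₁₀(Σ 10^(L_i/10)).
Σ 10^(L/10) = 10^(103.1/10) + 10^(88.8/10) + 10^(78.5/10) + 10^(80.1/10) = 2.135e+10.
L_total = 10·log₁₀(2.135e+10) = 103.29 dB(A).

103 dB(A)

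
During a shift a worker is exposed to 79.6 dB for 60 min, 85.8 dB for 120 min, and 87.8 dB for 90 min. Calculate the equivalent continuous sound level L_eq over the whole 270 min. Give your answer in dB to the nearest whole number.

86 dB

The energy average is taken in the linear domain: L_eq = 10·log₁₀[(Σ tᵢ·10^(Lᵢ/10))/T], T = 270 min.
Σ tᵢ·10^(Lᵢ/10) = 60·10^(79.6/10) + 120·10^(85.8/10) + 90·10^(87.8/10) = 1.053e+11.
L_eq = 10·log₁₀(1.053e+11/270) = 85.91 dB.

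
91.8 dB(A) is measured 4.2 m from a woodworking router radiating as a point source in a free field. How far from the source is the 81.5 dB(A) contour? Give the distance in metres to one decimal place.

13.7 m

Point-source spreading drops the level by 20·log₁₀(r₂/r₁); inverting, r₂/r₁ = 10^(ΔL/20).
r₂ = 4.2·10^((91.8−81.5)/20) = 4.2·10^(10.3/20) = 13.75 m.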